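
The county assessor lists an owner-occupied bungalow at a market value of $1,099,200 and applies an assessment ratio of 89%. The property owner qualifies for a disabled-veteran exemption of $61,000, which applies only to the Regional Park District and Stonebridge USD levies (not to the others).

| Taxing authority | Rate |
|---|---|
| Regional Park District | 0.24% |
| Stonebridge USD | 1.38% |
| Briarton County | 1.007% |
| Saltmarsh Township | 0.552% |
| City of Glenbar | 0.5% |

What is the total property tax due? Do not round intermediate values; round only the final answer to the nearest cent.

Assessed value = $1,099,200 × 0.89 = $978,288
Regional Park District: ($978,288 − $61,000) × 0.0024 = $917,288 × 0.0024 = $2,201.4912
Stonebridge USD: ($978,288 − $61,000) × 0.0138 = $917,288 × 0.0138 = $12,658.5744
Briarton County: $978,288 × 0.01007 = $9,851.36016
Saltmarsh Township: $978,288 × 0.00552 = $5,400.14976
City of Glenbar: $978,288 × 0.005 = $4,891.44
Total = $35,003.01552

$35,003.02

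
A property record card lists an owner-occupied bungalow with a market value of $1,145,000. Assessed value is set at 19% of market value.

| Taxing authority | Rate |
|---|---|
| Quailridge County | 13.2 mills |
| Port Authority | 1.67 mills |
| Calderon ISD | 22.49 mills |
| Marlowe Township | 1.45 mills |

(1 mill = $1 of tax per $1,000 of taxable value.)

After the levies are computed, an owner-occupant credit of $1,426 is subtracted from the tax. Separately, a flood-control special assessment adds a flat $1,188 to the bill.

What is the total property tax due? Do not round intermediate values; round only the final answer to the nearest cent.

Assessed value = $1,145,000 × 0.19 = $217,550
Quailridge County: $217,550 × 0.0132 = $2,871.66
Port Authority: $217,550 × 0.00167 = $363.3085
Calderon ISD: $217,550 × 0.02249 = $4,892.6995
Marlowe Township: $217,550 × 0.00145 = $315.4475
Levies subtotal = $8,443.1155
After credit = $8,443.1155 − $1,426 = $7,017.1155
Total = $7,017.1155 + $1,188 = $8,205.1155

$8,205.12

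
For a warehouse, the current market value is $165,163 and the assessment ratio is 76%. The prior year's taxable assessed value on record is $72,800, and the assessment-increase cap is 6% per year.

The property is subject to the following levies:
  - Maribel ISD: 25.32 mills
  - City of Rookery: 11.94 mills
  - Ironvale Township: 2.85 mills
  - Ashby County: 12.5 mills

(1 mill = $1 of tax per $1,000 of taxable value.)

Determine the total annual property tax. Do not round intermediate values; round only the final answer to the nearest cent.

$4,059.81

Uncapped assessed value = $165,163 × 0.76 = $125,523.88
Cap limit = $72,800 × 1.06 = $77,168
Taxable assessed value = min($125,523.88, $77,168) = $77,168 (cap binds)
Maribel ISD: $77,168 × 0.02532 = $1,953.89376
City of Rookery: $77,168 × 0.01194 = $921.38592
Ironvale Township: $77,168 × 0.00285 = $219.9288
Ashby County: $77,168 × 0.0125 = $964.6
Total = $4,059.80848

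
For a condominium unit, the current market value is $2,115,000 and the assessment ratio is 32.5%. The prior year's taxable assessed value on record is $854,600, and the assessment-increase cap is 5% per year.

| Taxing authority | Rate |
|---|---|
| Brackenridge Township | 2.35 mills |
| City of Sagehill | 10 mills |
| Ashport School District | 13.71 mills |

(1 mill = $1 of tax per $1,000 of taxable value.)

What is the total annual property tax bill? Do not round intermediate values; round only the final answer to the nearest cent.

$17,912.99

Uncapped assessed value = $2,115,000 × 0.325 = $687,375
Cap limit = $854,600 × 1.05 = $897,330
Taxable assessed value = min($687,375, $897,330) = $687,375 (cap does not bind)
Brackenridge Township: $687,375 × 0.00235 = $1,615.33125
City of Sagehill: $687,375 × 0.01 = $6,873.75
Ashport School District: $687,375 × 0.01371 = $9,423.91125
Total = $17,912.9925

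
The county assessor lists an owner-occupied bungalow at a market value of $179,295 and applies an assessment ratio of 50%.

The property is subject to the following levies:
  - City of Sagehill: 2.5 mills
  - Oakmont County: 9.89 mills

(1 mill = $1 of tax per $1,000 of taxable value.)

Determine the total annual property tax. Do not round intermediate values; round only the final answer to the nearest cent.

$1,110.73

Assessed value = $179,295 × 0.5 = $89,647.5
City of Sagehill: $89,647.5 × 0.0025 = $224.11875
Oakmont County: $89,647.5 × 0.00989 = $886.613775
Total = $224.11875 + $886.613775 = $1,110.732525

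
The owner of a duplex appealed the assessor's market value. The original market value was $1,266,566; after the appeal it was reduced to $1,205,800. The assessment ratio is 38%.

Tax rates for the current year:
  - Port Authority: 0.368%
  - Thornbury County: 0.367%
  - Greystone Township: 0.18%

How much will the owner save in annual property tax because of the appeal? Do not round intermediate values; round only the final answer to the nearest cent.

$211.28

Old assessed value = $1,266,566 × 0.38 = $481,295.08
New assessed value = $1,205,800 × 0.38 = $458,204
Combined rate = 0.00368 + 0.00367 + 0.0018 = 0.00915
Old tax = $481,295.08 × 0.00915 = $4,403.849982
New tax = $458,204 × 0.00915 = $4,192.5666
Reduction = $4,403.849982 − $4,192.5666 = $211.283382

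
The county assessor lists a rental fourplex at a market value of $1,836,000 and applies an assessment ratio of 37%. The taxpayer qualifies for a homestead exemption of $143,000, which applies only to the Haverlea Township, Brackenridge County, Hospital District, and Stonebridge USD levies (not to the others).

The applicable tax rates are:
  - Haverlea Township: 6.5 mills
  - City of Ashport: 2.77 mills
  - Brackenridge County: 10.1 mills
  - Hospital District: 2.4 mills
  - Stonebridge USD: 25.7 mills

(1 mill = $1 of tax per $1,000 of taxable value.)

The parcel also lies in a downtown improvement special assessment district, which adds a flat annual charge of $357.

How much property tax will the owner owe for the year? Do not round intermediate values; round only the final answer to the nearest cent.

Assessed value = $1,836,000 × 0.37 = $679,320
Haverlea Township: ($679,320 − $143,000) × 0.0065 = $536,320 × 0.0065 = $3,486.08
City of Ashport: $679,320 × 0.00277 = $1,881.7164
Brackenridge County: ($679,320 − $143,000) × 0.0101 = $536,320 × 0.0101 = $5,416.832
Hospital District: ($679,320 − $143,000) × 0.0024 = $536,320 × 0.0024 = $1,287.168
Stonebridge USD: ($679,320 − $143,000) × 0.0257 = $536,320 × 0.0257 = $13,783.424
Levies subtotal = $25,855.2204
Total = $25,855.2204 + $357 = $26,212.2204

$26,212.22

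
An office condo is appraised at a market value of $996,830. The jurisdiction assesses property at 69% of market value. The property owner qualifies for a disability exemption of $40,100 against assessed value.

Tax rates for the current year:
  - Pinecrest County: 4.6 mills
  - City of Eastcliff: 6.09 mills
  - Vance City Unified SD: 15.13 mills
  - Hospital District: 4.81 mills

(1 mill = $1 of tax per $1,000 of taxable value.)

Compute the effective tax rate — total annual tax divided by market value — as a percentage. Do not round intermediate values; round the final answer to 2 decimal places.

Assessed value = $996,830 × 0.69 = $687,812.7
Taxable value = $687,812.7 − $40,100 = $647,712.7
Pinecrest County: $647,712.7 × 0.0046 = $2,979.47842
City of Eastcliff: $647,712.7 × 0.00609 = $3,944.570343
Vance City Unified SD: $647,712.7 × 0.01513 = $9,799.893151
Hospital District: $647,712.7 × 0.00481 = $3,115.498087
Total tax = $19,839.440001
Effective rate = $19,839.440001 ÷ $996,830 = 1.99% of market value

1.99%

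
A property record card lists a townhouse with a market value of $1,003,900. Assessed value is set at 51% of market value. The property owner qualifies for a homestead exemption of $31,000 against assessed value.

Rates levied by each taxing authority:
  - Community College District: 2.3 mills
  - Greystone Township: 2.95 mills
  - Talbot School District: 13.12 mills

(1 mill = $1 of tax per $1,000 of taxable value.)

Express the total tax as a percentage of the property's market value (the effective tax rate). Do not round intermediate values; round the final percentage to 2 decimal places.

0.88%

Assessed value = $1,003,900 × 0.51 = $511,989
Taxable value = $511,989 − $31,000 = $480,989
Community College District: $480,989 × 0.0023 = $1,106.2747
Greystone Township: $480,989 × 0.00295 = $1,418.91755
Talbot School District: $480,989 × 0.01312 = $6,310.57568
Total tax = $8,835.76793
Effective rate = $8,835.76793 ÷ $1,003,900 = 0.88% of market value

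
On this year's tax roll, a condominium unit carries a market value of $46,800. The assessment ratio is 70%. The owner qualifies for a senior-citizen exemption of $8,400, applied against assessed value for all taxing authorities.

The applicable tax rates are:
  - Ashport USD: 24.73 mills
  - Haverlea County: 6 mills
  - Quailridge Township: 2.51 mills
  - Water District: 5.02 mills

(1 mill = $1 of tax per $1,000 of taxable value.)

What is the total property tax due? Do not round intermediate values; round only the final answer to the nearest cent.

$932.01

Assessed value = $46,800 × 0.7 = $32,760
Taxable value = $32,760 − $8,400 = $24,360
Ashport USD: $24,360 × 0.02473 = $602.4228
Haverlea County: $24,360 × 0.006 = $146.16
Quailridge Township: $24,360 × 0.00251 = $61.1436
Water District: $24,360 × 0.00502 = $122.2872
Total = $602.4228 + $146.16 + $61.1436 + $122.2872 = $932.0136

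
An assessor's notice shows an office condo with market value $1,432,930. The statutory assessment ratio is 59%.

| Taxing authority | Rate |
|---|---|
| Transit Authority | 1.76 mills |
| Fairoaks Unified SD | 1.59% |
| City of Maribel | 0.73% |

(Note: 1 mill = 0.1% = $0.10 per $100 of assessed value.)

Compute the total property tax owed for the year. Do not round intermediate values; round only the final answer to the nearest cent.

$21,101.90

Assessed value = $1,432,930 × 0.59 = $845,428.7
Transit Authority: $845,428.7 × 0.00176 = $1,487.954512
Fairoaks Unified SD: $845,428.7 × 0.0159 = $13,442.31633
City of Maribel: $845,428.7 × 0.0073 = $6,171.62951
Total = $21,101.900352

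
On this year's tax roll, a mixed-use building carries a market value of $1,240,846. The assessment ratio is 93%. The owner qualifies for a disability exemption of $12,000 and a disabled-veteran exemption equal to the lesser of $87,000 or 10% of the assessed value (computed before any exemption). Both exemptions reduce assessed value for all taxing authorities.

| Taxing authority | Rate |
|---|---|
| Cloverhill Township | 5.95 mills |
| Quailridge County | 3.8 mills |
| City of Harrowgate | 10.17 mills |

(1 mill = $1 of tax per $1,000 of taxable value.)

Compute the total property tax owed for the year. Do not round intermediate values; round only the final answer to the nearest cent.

$21,015.34

Assessed value = $1,240,846 × 0.93 = $1,153,986.78
Disabled-veteran exemption = min($87,000, 10% × $1,153,986.78) = min($87,000, $115,398.678) = $87,000 (dollar cap binds)
Taxable value = $1,153,986.78 − $12,000 − $87,000 = $1,054,986.78
Cloverhill Township: $1,054,986.78 × 0.00595 = $6,277.171341
Quailridge County: $1,054,986.78 × 0.0038 = $4,008.949764
City of Harrowgate: $1,054,986.78 × 0.01017 = $10,729.2155526
Total = $21,015.3366576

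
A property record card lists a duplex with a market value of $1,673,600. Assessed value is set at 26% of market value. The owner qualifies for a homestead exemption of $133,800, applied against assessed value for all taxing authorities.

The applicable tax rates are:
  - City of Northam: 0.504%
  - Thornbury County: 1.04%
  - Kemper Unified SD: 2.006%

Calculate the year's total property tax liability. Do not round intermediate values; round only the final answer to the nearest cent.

$10,697.43

Assessed value = $1,673,600 × 0.26 = $435,136
Taxable value = $435,136 − $133,800 = $301,336
City of Northam: $301,336 × 0.00504 = $1,518.73344
Thornbury County: $301,336 × 0.0104 = $3,133.8944
Kemper Unified SD: $301,336 × 0.02006 = $6,044.80016
Total = $1,518.73344 + $3,133.8944 + $6,044.80016 = $10,697.428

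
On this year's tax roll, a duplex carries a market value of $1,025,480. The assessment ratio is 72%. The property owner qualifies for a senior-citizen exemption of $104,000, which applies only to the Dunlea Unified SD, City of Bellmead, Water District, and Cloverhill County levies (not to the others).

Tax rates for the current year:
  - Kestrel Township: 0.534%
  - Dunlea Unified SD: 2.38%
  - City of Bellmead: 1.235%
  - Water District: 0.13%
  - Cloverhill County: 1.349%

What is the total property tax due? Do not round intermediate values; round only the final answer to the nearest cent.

$36,256.33

Assessed value = $1,025,480 × 0.72 = $738,345.6
Kestrel Township: $738,345.6 × 0.00534 = $3,942.765504
Dunlea Unified SD: ($738,345.6 − $104,000) × 0.0238 = $634,345.6 × 0.0238 = $15,097.42528
City of Bellmead: ($738,345.6 − $104,000) × 0.01235 = $634,345.6 × 0.01235 = $7,834.16816
Water District: ($738,345.6 − $104,000) × 0.0013 = $634,345.6 × 0.0013 = $824.64928
Cloverhill County: ($738,345.6 − $104,000) × 0.01349 = $634,345.6 × 0.01349 = $8,557.322144
Total = $36,256.330368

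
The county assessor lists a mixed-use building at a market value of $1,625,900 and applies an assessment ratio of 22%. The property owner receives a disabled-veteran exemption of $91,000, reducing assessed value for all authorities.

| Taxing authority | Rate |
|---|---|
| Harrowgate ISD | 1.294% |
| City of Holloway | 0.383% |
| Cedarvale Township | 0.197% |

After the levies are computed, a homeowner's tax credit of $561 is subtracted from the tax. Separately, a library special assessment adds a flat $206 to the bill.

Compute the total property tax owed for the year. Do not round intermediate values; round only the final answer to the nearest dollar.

$4,643

Assessed value = $1,625,900 × 0.22 = $357,698
Taxable value = $357,698 − $91,000 = $266,698
Harrowgate ISD: $266,698 × 0.01294 = $3,451.07212
City of Holloway: $266,698 × 0.00383 = $1,021.45334
Cedarvale Township: $266,698 × 0.00197 = $525.39506
Levies subtotal = $4,997.92052
After credit = $4,997.92052 − $561 = $4,436.92052
Total = $4,436.92052 + $206 = $4,642.92052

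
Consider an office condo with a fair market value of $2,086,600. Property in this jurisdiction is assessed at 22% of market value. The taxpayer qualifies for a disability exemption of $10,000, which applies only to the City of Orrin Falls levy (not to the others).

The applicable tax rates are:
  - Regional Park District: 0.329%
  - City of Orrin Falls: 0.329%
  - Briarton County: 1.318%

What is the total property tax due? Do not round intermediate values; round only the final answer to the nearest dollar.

$9,038

Assessed value = $2,086,600 × 0.22 = $459,052
Regional Park District: $459,052 × 0.00329 = $1,510.28108
City of Orrin Falls: ($459,052 − $10,000) × 0.00329 = $449,052 × 0.00329 = $1,477.38108
Briarton County: $459,052 × 0.01318 = $6,050.30536
Total = $9,037.96752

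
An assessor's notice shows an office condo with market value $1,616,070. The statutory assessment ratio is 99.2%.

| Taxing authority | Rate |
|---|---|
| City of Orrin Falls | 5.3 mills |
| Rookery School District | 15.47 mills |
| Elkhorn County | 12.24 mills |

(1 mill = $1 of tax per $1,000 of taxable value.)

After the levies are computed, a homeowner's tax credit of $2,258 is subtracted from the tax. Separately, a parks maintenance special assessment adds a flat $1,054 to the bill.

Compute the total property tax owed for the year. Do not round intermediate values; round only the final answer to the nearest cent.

Assessed value = $1,616,070 × 0.992 = $1,603,141.44
City of Orrin Falls: $1,603,141.44 × 0.0053 = $8,496.649632
Rookery School District: $1,603,141.44 × 0.01547 = $24,800.5980768
Elkhorn County: $1,603,141.44 × 0.01224 = $19,622.4512256
Levies subtotal = $52,919.6989344
After credit = $52,919.6989344 − $2,258 = $50,661.6989344
Total = $50,661.6989344 + $1,054 = $51,715.6989344

$51,715.70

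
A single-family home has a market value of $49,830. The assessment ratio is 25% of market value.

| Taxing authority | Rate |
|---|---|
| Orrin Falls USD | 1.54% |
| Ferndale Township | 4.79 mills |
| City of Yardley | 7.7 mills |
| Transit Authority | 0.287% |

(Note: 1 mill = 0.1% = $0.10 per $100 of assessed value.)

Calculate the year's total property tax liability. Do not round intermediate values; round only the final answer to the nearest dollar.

Assessed value = $49,830 × 0.25 = $12,457.5
Orrin Falls USD: $12,457.5 × 0.0154 = $191.8455
Ferndale Township: $12,457.5 × 0.00479 = $59.671425
City of Yardley: $12,457.5 × 0.0077 = $95.92275
Transit Authority: $12,457.5 × 0.00287 = $35.753025
Total = $383.1927

$383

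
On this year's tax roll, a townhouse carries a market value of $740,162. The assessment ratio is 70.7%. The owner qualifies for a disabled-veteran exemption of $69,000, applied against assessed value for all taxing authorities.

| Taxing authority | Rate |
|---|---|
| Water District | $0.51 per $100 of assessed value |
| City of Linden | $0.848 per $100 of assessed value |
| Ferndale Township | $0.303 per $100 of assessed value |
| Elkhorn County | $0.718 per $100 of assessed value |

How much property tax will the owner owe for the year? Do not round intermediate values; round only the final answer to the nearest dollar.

$10,808

Assessed value = $740,162 × 0.707 = $523,294.534
Taxable value = $523,294.534 − $69,000 = $454,294.534
Water District: $454,294.534 × 0.0051 = $2,316.9021234
City of Linden: $454,294.534 × 0.00848 = $3,852.41764832
Ferndale Township: $454,294.534 × 0.00303 = $1,376.51243802
Elkhorn County: $454,294.534 × 0.00718 = $3,261.83475412
Total = $2,316.9021234 + $3,852.41764832 + $1,376.51243802 + $3,261.83475412 = $10,807.66696386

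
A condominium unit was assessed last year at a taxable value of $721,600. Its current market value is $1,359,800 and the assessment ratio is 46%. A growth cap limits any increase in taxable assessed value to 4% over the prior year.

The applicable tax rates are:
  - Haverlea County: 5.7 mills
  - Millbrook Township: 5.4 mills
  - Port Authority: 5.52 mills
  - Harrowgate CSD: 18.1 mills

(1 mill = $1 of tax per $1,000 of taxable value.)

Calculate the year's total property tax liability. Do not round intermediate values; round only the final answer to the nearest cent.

$21,717.64

Uncapped assessed value = $1,359,800 × 0.46 = $625,508
Cap limit = $721,600 × 1.04 = $750,464
Taxable assessed value = min($625,508, $750,464) = $625,508 (cap does not bind)
Haverlea County: $625,508 × 0.0057 = $3,565.3956
Millbrook Township: $625,508 × 0.0054 = $3,377.7432
Port Authority: $625,508 × 0.00552 = $3,452.80416
Harrowgate CSD: $625,508 × 0.0181 = $11,321.6948
Total = $21,717.63776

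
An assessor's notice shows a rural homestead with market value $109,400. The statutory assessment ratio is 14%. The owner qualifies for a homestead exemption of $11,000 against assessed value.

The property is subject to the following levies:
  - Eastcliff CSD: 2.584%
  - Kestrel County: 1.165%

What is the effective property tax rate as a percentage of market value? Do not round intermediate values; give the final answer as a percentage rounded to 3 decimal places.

Assessed value = $109,400 × 0.14 = $15,316
Taxable value = $15,316 − $11,000 = $4,316
Eastcliff CSD: $4,316 × 0.02584 = $111.52544
Kestrel County: $4,316 × 0.01165 = $50.2814
Total tax = $161.80684
Effective rate = $161.80684 ÷ $109,400 = 0.148% of market value

0.148%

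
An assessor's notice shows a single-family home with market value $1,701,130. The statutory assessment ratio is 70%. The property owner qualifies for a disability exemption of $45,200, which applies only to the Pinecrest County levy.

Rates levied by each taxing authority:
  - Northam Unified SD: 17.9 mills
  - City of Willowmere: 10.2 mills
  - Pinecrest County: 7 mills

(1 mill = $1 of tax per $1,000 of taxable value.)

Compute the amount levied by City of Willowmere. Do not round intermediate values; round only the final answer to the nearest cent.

Assessed value = $1,701,130 × 0.7 = $1,190,791
City of Willowmere taxable value = $1,190,791 (exemption does not apply)
City of Willowmere levy = $1,190,791 × 0.0102 = $12,146.0682

$12,146.07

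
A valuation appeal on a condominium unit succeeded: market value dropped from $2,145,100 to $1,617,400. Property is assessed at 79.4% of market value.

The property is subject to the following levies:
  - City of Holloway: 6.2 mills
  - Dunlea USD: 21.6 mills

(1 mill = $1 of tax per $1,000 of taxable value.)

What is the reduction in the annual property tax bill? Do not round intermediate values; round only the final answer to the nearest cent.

Old assessed value = $2,145,100 × 0.794 = $1,703,209.4
New assessed value = $1,617,400 × 0.794 = $1,284,215.6
Combined rate = 0.0062 + 0.0216 = 0.0278
Old tax = $1,703,209.4 × 0.0278 = $47,349.22132
New tax = $1,284,215.6 × 0.0278 = $35,701.19368
Reduction = $47,349.22132 − $35,701.19368 = $11,648.02764

$11,648.03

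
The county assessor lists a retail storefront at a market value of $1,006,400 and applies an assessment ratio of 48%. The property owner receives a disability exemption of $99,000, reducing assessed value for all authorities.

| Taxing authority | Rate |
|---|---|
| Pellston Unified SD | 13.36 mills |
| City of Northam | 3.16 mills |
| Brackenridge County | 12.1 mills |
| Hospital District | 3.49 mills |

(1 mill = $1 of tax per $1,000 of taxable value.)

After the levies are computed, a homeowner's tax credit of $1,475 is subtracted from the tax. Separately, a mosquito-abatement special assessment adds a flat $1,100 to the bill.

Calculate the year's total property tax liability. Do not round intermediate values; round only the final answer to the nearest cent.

Assessed value = $1,006,400 × 0.48 = $483,072
Taxable value = $483,072 − $99,000 = $384,072
Pellston Unified SD: $384,072 × 0.01336 = $5,131.20192
City of Northam: $384,072 × 0.00316 = $1,213.66752
Brackenridge County: $384,072 × 0.0121 = $4,647.2712
Hospital District: $384,072 × 0.00349 = $1,340.41128
Levies subtotal = $12,332.55192
After credit = $12,332.55192 − $1,475 = $10,857.55192
Total = $10,857.55192 + $1,100 = $11,957.55192

$11,957.55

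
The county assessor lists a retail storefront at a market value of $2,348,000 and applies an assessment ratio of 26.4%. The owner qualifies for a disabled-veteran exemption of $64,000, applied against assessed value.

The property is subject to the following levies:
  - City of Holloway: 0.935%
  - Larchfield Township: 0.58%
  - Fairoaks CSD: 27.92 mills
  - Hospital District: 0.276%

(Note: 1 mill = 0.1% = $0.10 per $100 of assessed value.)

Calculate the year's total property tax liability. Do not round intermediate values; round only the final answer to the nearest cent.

$25,475.61

Assessed value = $2,348,000 × 0.264 = $619,872
Taxable value = $619,872 − $64,000 = $555,872
City of Holloway: $555,872 × 0.00935 = $5,197.4032
Larchfield Township: $555,872 × 0.0058 = $3,224.0576
Fairoaks CSD: $555,872 × 0.02792 = $15,519.94624
Hospital District: $555,872 × 0.00276 = $1,534.20672
Total = $25,475.61376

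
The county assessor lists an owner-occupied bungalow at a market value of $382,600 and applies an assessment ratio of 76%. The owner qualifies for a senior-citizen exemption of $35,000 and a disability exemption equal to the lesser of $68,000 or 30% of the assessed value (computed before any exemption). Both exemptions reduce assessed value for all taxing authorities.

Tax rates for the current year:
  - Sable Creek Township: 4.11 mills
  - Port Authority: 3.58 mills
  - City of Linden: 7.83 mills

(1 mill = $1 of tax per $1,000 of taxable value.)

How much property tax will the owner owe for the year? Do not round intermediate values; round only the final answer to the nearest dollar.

$2,914

Assessed value = $382,600 × 0.76 = $290,776
Disability exemption = min($68,000, 30% × $290,776) = min($68,000, $87,232.8) = $68,000 (dollar cap binds)
Taxable value = $290,776 − $35,000 − $68,000 = $187,776
Sable Creek Township: $187,776 × 0.00411 = $771.75936
Port Authority: $187,776 × 0.00358 = $672.23808
City of Linden: $187,776 × 0.00783 = $1,470.28608
Total = $2,914.28352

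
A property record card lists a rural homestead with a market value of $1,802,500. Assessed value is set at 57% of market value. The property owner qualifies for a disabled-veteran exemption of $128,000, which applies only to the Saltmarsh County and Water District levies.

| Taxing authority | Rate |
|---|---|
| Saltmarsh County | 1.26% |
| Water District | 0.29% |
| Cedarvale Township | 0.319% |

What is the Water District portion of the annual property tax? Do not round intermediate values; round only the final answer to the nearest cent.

$2,608.33

Assessed value = $1,802,500 × 0.57 = $1,027,425
Water District taxable value = $1,027,425 − $128,000 = $899,425
Water District levy = $899,425 × 0.0029 = $2,608.3325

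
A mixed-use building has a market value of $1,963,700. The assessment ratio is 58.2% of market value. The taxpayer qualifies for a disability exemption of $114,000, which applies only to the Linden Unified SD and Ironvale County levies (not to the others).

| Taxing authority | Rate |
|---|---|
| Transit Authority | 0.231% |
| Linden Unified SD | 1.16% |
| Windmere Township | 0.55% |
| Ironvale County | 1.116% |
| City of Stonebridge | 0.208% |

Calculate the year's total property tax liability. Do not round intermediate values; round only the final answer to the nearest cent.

$34,720.18

Assessed value = $1,963,700 × 0.582 = $1,142,873.4
Transit Authority: $1,142,873.4 × 0.00231 = $2,640.037554
Linden Unified SD: ($1,142,873.4 − $114,000) × 0.0116 = $1,028,873.4 × 0.0116 = $11,934.93144
Windmere Township: $1,142,873.4 × 0.0055 = $6,285.8037
Ironvale County: ($1,142,873.4 − $114,000) × 0.01116 = $1,028,873.4 × 0.01116 = $11,482.227144
City of Stonebridge: $1,142,873.4 × 0.00208 = $2,377.176672
Total = $34,720.17651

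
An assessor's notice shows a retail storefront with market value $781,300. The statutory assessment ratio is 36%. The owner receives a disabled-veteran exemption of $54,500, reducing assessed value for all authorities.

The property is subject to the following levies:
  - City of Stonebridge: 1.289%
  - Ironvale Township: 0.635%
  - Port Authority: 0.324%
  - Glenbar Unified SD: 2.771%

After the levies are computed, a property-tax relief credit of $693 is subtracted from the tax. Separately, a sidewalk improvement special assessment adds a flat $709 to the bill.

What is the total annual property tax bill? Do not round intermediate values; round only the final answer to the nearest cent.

Assessed value = $781,300 × 0.36 = $281,268
Taxable value = $281,268 − $54,500 = $226,768
City of Stonebridge: $226,768 × 0.01289 = $2,923.03952
Ironvale Township: $226,768 × 0.00635 = $1,439.9768
Port Authority: $226,768 × 0.00324 = $734.72832
Glenbar Unified SD: $226,768 × 0.02771 = $6,283.74128
Levies subtotal = $11,381.48592
After credit = $11,381.48592 − $693 = $10,688.48592
Total = $10,688.48592 + $709 = $11,397.48592

$11,397.49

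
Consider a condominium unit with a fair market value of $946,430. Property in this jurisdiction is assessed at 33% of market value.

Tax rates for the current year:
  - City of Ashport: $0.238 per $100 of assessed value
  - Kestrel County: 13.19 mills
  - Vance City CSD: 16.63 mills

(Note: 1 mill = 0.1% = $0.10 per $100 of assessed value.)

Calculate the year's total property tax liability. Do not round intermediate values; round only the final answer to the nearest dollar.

Assessed value = $946,430 × 0.33 = $312,321.9
City of Ashport: $312,321.9 × 0.00238 = $743.326122
Kestrel County: $312,321.9 × 0.01319 = $4,119.525861
Vance City CSD: $312,321.9 × 0.01663 = $5,193.913197
Total = $10,056.76518

$10,057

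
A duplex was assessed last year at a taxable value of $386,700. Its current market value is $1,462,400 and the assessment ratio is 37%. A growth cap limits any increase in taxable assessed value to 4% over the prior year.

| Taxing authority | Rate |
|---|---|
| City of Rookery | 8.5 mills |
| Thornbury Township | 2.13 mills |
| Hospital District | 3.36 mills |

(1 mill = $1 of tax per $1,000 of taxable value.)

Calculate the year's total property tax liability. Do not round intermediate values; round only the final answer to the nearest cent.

Uncapped assessed value = $1,462,400 × 0.37 = $541,088
Cap limit = $386,700 × 1.04 = $402,168
Taxable assessed value = min($541,088, $402,168) = $402,168 (cap binds)
City of Rookery: $402,168 × 0.0085 = $3,418.428
Thornbury Township: $402,168 × 0.00213 = $856.61784
Hospital District: $402,168 × 0.00336 = $1,351.28448
Total = $5,626.33032

$5,626.33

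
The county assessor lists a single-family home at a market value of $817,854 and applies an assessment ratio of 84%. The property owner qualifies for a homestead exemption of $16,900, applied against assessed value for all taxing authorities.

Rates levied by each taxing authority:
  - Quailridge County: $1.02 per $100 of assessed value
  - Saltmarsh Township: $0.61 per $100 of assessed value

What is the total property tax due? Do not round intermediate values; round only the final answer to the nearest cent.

$10,922.59

Assessed value = $817,854 × 0.84 = $686,997.36
Taxable value = $686,997.36 − $16,900 = $670,097.36
Quailridge County: $670,097.36 × 0.0102 = $6,834.993072
Saltmarsh Township: $670,097.36 × 0.0061 = $4,087.593896
Total = $6,834.993072 + $4,087.593896 = $10,922.586968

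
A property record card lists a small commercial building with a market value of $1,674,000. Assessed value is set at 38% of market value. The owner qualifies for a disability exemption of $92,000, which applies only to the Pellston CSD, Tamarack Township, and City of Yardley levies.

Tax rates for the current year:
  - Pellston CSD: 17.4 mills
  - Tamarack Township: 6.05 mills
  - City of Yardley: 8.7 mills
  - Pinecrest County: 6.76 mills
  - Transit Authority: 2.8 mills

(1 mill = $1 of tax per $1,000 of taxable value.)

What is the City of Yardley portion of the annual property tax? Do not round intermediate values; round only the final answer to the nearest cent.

$4,733.84

Assessed value = $1,674,000 × 0.38 = $636,120
City of Yardley taxable value = $636,120 − $92,000 = $544,120
City of Yardley levy = $544,120 × 0.0087 = $4,733.844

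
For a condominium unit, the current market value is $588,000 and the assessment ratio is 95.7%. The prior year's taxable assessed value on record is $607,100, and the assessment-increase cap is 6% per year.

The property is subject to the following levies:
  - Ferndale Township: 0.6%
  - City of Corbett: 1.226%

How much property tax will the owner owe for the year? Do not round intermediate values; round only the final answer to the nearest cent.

Uncapped assessed value = $588,000 × 0.957 = $562,716
Cap limit = $607,100 × 1.06 = $643,526
Taxable assessed value = min($562,716, $643,526) = $562,716 (cap does not bind)
Ferndale Township: $562,716 × 0.006 = $3,376.296
City of Corbett: $562,716 × 0.01226 = $6,898.89816
Total = $10,275.19416

$10,275.19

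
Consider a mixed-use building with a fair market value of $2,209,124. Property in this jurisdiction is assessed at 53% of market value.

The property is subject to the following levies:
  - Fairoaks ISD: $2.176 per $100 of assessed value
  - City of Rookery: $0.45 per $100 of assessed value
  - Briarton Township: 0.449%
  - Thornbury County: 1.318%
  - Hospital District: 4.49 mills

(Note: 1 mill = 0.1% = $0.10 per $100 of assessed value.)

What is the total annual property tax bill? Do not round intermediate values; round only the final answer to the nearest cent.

Assessed value = $2,209,124 × 0.53 = $1,170,835.72
Fairoaks ISD: $1,170,835.72 × 0.02176 = $25,477.3852672
City of Rookery: $1,170,835.72 × 0.0045 = $5,268.76074
Briarton Township: $1,170,835.72 × 0.00449 = $5,257.0523828
Thornbury County: $1,170,835.72 × 0.01318 = $15,431.6147896
Hospital District: $1,170,835.72 × 0.00449 = $5,257.0523828
Total = $56,691.8655624

$56,691.87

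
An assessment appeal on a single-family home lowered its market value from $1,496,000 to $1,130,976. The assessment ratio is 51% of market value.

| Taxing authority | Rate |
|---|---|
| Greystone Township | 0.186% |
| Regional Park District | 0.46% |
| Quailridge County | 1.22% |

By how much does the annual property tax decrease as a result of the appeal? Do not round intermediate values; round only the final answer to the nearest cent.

$3,473.79

Old assessed value = $1,496,000 × 0.51 = $762,960
New assessed value = $1,130,976 × 0.51 = $576,797.76
Combined rate = 0.00186 + 0.0046 + 0.0122 = 0.01866
Old tax = $762,960 × 0.01866 = $14,236.8336
New tax = $576,797.76 × 0.01866 = $10,763.0462016
Reduction = $14,236.8336 − $10,763.0462016 = $3,473.7873984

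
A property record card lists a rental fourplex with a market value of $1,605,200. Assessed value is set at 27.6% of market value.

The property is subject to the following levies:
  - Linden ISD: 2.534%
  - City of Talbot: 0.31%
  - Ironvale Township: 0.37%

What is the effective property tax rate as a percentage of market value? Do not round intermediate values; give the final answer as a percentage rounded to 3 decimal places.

0.887%

Assessed value = $1,605,200 × 0.276 = $443,035.2
Linden ISD: $443,035.2 × 0.02534 = $11,226.511968
City of Talbot: $443,035.2 × 0.0031 = $1,373.40912
Ironvale Township: $443,035.2 × 0.0037 = $1,639.23024
Total tax = $14,239.151328
Effective rate = $14,239.151328 ÷ $1,605,200 = 0.887% of market value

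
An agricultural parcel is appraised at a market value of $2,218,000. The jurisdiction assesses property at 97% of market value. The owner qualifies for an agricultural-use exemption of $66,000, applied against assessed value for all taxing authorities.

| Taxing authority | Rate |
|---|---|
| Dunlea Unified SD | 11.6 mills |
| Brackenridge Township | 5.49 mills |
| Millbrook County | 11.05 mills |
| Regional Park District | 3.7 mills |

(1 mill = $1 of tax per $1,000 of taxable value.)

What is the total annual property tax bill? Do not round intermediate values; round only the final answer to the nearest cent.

$66,401.05

Assessed value = $2,218,000 × 0.97 = $2,151,460
Taxable value = $2,151,460 − $66,000 = $2,085,460
Dunlea Unified SD: $2,085,460 × 0.0116 = $24,191.336
Brackenridge Township: $2,085,460 × 0.00549 = $11,449.1754
Millbrook County: $2,085,460 × 0.01105 = $23,044.333
Regional Park District: $2,085,460 × 0.0037 = $7,716.202
Total = $24,191.336 + $11,449.1754 + $23,044.333 + $7,716.202 = $66,401.0464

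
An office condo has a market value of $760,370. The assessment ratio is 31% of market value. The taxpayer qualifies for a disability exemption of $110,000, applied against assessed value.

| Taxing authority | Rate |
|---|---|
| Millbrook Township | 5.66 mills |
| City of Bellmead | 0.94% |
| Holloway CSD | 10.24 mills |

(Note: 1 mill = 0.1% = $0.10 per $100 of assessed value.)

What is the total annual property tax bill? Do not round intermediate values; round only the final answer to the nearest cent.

$3,180.58

Assessed value = $760,370 × 0.31 = $235,714.7
Taxable value = $235,714.7 − $110,000 = $125,714.7
Millbrook Township: $125,714.7 × 0.00566 = $711.545202
City of Bellmead: $125,714.7 × 0.0094 = $1,181.71818
Holloway CSD: $125,714.7 × 0.01024 = $1,287.318528
Total = $3,180.58191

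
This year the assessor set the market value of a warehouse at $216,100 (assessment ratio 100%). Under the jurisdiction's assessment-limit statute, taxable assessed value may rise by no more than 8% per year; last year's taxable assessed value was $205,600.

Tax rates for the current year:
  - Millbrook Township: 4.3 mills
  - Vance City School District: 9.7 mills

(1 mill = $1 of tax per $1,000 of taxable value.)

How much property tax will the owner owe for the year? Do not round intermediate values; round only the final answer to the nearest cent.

Uncapped assessed value = $216,100 × 1 = $216,100
Cap limit = $205,600 × 1.08 = $222,048
Taxable assessed value = min($216,100, $222,048) = $216,100 (cap does not bind)
Millbrook Township: $216,100 × 0.0043 = $929.23
Vance City School District: $216,100 × 0.0097 = $2,096.17
Total = $3,025.4

$3,025.40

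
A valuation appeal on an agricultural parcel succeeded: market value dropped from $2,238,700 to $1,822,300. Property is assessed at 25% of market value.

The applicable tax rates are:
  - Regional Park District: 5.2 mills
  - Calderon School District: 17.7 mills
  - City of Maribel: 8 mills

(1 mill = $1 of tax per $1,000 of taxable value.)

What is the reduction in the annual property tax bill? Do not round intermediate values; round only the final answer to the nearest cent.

Old assessed value = $2,238,700 × 0.25 = $559,675
New assessed value = $1,822,300 × 0.25 = $455,575
Combined rate = 0.0052 + 0.0177 + 0.008 = 0.0309
Old tax = $559,675 × 0.0309 = $17,293.9575
New tax = $455,575 × 0.0309 = $14,077.2675
Reduction = $17,293.9575 − $14,077.2675 = $3,216.69

$3,216.69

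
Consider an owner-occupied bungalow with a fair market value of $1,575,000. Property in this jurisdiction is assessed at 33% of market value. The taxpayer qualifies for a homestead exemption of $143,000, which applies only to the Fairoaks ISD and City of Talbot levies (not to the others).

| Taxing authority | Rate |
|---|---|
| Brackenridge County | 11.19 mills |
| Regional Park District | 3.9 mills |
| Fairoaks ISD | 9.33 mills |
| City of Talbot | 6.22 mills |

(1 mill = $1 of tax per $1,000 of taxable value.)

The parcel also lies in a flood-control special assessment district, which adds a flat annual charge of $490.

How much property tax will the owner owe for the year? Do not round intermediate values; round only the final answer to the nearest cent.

Assessed value = $1,575,000 × 0.33 = $519,750
Brackenridge County: $519,750 × 0.01119 = $5,816.0025
Regional Park District: $519,750 × 0.0039 = $2,027.025
Fairoaks ISD: ($519,750 − $143,000) × 0.00933 = $376,750 × 0.00933 = $3,515.0775
City of Talbot: ($519,750 − $143,000) × 0.00622 = $376,750 × 0.00622 = $2,343.385
Levies subtotal = $13,701.49
Total = $13,701.49 + $490 = $14,191.49

$14,191.49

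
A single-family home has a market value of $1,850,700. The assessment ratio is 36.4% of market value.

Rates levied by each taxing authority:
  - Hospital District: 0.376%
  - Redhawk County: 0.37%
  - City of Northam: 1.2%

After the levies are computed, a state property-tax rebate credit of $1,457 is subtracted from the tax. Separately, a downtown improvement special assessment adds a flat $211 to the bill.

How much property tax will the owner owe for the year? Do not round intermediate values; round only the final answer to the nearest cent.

$11,863.32

Assessed value = $1,850,700 × 0.364 = $673,654.8
Hospital District: $673,654.8 × 0.00376 = $2,532.942048
Redhawk County: $673,654.8 × 0.0037 = $2,492.52276
City of Northam: $673,654.8 × 0.012 = $8,083.8576
Levies subtotal = $13,109.322408
After credit = $13,109.322408 − $1,457 = $11,652.322408
Total = $11,652.322408 + $211 = $11,863.322408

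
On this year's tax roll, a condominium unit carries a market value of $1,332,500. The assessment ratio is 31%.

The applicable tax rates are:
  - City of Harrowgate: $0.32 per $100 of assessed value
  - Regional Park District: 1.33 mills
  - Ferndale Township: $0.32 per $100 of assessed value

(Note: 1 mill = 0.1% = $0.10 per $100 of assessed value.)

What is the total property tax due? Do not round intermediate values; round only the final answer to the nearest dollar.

Assessed value = $1,332,500 × 0.31 = $413,075
City of Harrowgate: $413,075 × 0.0032 = $1,321.84
Regional Park District: $413,075 × 0.00133 = $549.38975
Ferndale Township: $413,075 × 0.0032 = $1,321.84
Total = $3,193.06975

$3,193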